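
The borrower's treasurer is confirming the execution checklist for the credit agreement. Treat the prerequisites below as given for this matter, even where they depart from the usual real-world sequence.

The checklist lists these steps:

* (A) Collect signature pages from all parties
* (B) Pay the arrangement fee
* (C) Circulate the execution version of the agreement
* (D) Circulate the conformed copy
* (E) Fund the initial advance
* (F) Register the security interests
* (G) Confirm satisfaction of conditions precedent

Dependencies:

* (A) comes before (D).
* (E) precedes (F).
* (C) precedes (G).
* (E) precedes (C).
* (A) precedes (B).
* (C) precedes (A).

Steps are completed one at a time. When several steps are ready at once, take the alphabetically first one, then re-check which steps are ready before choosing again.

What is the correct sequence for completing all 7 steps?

(E), (C), (A), (B), (D), (F), (G)

(E) has no prerequisites → (E) first.
Ready: (C) and (F). (C) has the earlier label → (C).
(A), (F) and (G) are all available; (A) has the earlier label → (A).
(B) and (D) now also ready, so the ready set is {(B), (D), (F), (G)}; (B) has the earlier label → (B).
Ready: (D), (F) and (G). (D) has the earlier label → (D).
Now (F) and (G) have their prerequisites met. (F) has the earlier label, so (F) next.
(G) is the only step now ready → (G).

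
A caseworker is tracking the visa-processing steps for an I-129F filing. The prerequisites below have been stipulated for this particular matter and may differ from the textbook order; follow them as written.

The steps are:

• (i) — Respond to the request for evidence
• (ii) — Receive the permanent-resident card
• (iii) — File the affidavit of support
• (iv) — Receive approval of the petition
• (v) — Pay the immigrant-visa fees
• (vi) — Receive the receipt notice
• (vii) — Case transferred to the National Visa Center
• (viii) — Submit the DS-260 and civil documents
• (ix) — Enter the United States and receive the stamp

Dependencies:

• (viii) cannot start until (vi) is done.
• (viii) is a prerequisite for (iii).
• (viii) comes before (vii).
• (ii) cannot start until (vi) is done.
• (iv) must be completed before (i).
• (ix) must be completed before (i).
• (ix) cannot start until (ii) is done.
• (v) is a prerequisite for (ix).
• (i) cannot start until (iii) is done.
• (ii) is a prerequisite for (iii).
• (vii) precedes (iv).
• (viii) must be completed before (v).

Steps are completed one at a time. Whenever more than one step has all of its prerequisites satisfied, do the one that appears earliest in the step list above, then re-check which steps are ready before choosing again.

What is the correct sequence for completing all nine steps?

(vi) has no prerequisites → (vi) first.
(ii) and (viii) are both available; (ii) is listed earlier → (ii).
(viii) is the only step now ready → (viii).
Now (iii), (v) and (vii) have their prerequisites met. (iii) is listed earlier, so (iii) next.
Ready: (v) and (vii). (v) is listed earlier → (v).
(ix) now also ready, so the ready set is {(vii), (ix)}; (vii) is listed earlier → (vii).
Ready: (iv) and (ix). (iv) is listed earlier → (iv).
Next only (ix) has its prerequisites met → (ix).
(i) is the only step now ready → (i).

(vi), (ii), (viii), (iii), (v), (vii), (iv), (ix), (i)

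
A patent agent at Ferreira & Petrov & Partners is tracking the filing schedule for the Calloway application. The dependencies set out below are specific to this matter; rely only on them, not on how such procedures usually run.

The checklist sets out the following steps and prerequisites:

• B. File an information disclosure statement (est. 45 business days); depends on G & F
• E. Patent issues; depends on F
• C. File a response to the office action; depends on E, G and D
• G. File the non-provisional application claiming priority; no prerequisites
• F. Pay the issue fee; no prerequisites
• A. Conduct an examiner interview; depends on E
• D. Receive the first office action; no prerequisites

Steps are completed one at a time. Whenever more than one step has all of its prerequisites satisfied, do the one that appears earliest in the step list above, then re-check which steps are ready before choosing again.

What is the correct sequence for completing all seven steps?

G, F, B, E, A, D, C

Nothing is required for G, F and D. G is listed earlier → G first.
F and D are both available; F is listed earlier → F.
B and E now also ready, so the ready set is {B, E, D}; B is listed earlier → B.
E and D are both available; E is listed earlier → E.
A now also ready, so the ready set is {A, D}; A is listed earlier → A.
D is the only step now ready → D.
C is the only step now ready → C.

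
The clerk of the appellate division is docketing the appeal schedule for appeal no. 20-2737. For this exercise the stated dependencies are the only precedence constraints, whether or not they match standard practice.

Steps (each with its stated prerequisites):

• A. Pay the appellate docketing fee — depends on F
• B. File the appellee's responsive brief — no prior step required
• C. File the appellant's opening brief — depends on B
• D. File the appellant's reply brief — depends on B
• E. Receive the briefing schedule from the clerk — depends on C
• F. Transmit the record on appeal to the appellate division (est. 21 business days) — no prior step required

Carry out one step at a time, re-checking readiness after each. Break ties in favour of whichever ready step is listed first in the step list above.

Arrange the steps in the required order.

Nothing is required for B and F. B is listed earlier → B first.
Now C, D and F have their prerequisites met. C is listed earlier, so C next.
E now also ready, so the ready set is {D, E, F}; D is listed earlier → D.
Now E and F have their prerequisites met. E is listed earlier, so E next.
F is the only step now ready → F.
That leaves A as the only ready step → A.

B → C → D → E → F → A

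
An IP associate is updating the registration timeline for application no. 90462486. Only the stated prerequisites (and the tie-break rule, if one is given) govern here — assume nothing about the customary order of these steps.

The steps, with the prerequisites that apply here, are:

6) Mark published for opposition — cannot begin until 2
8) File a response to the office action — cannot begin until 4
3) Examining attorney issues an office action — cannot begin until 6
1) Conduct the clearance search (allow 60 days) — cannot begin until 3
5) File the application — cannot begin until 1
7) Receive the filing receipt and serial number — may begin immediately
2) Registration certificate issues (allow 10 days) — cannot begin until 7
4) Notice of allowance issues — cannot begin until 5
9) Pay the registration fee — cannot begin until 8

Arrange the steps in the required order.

7 2 6 3 1 5 4 8 9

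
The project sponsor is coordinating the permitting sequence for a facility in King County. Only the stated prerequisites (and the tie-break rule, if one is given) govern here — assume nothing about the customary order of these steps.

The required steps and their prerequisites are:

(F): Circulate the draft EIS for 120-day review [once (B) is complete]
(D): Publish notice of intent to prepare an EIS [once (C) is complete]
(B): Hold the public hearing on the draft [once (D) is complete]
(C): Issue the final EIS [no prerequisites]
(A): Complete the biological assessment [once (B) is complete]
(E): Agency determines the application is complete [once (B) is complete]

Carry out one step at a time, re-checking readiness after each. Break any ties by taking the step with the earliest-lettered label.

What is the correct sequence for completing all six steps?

(C) is the only step with nothing outstanding, so it goes first.
(D) needed (C), now all done → (D).
That leaves (B) as the only ready step → (B).
Now (A), (E) and (F) have their prerequisites met. (A) has the earlier label, so (A) next.
Ready: (E) and (F). (E) has the earlier label → (E).
That leaves (F) as the only ready step → (F).

(C), (D), (B), (A), (E), (F)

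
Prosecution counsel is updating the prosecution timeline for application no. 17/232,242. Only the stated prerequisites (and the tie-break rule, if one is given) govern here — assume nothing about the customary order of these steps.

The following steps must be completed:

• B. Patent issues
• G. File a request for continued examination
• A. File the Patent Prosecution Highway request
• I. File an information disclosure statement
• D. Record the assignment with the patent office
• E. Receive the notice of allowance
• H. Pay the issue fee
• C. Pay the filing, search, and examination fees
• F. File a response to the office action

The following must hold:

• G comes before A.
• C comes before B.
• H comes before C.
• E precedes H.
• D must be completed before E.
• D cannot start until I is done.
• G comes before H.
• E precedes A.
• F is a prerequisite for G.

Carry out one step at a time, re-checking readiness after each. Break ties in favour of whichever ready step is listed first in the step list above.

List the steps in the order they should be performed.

I, D, E, F, G, A, H, C, B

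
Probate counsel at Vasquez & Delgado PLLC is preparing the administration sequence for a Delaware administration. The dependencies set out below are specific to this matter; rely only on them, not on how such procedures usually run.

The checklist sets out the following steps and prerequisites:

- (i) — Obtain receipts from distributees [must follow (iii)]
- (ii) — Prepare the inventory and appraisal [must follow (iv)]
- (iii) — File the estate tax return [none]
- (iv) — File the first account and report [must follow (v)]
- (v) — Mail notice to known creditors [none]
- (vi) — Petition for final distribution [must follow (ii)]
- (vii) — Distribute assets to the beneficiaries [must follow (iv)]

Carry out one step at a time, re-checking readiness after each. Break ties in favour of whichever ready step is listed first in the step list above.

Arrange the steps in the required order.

(iii), (i), (v), (iv), (ii), (vi), (vii)

(iii) and (v) have no prerequisites; (iii) is listed earlier, so (iii) is first.
(i) now also ready, so the ready set is {(i), (v)}; (i) is listed earlier → (i).
(v) is the only step now ready → (v).
(iv) needed (v), now all done → (iv).
Now (ii) and (vii) have their prerequisites met. (ii) is listed earlier, so (ii) next.
Ready: (vi) and (vii). (vi) is listed earlier → (vi).
(vii) needed (iv), now all done → (vii).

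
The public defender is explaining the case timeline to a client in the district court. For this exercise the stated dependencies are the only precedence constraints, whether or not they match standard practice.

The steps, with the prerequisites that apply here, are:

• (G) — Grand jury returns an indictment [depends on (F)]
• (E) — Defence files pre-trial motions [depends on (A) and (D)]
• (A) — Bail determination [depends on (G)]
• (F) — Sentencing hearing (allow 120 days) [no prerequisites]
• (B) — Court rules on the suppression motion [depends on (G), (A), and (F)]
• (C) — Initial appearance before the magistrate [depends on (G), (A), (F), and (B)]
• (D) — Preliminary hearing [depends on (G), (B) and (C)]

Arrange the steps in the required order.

(F) has no prerequisites → (F) first.
(G) is the only step now ready → (G).
That leaves (A) as the only ready step → (A).
That leaves (B) as the only ready step → (B).
(C) needed (G), (A), (F) and (B), now all done → (C).
That leaves (D) as the only ready step → (D).
(E) needed (A) and (D), now all done → (E).

(F) → (G) → (A) → (B) → (C) → (D) → (E)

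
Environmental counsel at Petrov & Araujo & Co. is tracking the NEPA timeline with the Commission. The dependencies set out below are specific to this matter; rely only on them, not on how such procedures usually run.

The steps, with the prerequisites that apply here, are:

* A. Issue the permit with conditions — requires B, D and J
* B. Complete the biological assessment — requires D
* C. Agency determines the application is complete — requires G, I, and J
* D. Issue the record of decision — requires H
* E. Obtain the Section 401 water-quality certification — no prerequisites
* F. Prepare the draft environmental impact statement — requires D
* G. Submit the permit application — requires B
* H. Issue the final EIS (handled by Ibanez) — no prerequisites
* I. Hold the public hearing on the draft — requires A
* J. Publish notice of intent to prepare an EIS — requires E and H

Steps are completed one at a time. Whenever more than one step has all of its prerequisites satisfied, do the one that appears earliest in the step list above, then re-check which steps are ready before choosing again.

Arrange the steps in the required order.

E and H have no prerequisites; E is listed earlier, so E is first.
Next only H has its prerequisites met → H.
D and J are both available; D is listed earlier → D.
Now B, F and J have their prerequisites met. B is listed earlier, so B next.
G now also ready, so the ready set is {F, G, J}; F is listed earlier → F.
Ready: G and J. G is listed earlier → G.
That leaves J as the only ready step → J.
That leaves A as the only ready step → A.
I needed A, now all done → I.
That leaves C as the only ready step → C.

E H D B F G J A I C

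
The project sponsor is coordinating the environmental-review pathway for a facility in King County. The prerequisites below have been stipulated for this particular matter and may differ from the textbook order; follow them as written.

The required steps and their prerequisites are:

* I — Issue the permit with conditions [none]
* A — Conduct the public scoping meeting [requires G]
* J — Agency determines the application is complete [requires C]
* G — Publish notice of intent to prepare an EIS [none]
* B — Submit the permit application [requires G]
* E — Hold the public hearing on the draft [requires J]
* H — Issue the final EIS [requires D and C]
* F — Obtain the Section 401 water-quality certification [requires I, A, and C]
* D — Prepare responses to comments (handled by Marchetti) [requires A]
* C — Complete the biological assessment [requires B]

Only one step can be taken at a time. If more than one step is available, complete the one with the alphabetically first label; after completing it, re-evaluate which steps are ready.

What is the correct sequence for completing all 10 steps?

G and I have no prerequisites; G has the earlier label, so G is first.
A and B now also ready, so the ready set is {A, B, I}; A has the earlier label → A.
D now also ready, so the ready set is {B, D, I}; B has the earlier label → B.
C now also ready, so the ready set is {C, D, I}; C has the earlier label → C.
J now also ready, so the ready set is {D, I, J}; D has the earlier label → D.
H, I and J are all available; H has the earlier label → H.
Now I and J have their prerequisites met. I has the earlier label, so I next.
Now F and J have their prerequisites met. F has the earlier label, so F next.
J needed C, now all done → J.
Next only E has its prerequisites met → E.

G, A, B, C, D, H, I, F, J, E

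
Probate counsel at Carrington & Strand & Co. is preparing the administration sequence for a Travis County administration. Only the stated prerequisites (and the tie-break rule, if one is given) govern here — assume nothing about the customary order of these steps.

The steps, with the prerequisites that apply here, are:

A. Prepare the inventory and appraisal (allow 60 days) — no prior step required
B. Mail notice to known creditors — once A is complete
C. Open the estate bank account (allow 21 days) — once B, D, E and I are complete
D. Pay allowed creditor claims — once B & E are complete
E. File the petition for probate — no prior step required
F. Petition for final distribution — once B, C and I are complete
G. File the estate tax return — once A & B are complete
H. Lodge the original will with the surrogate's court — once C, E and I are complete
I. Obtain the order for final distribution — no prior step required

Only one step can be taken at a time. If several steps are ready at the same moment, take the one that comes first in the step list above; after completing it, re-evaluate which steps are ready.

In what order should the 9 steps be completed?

A B E D G I C F H

A, E and I have no prerequisites; A is listed earlier, so A is first.
Ready: B, E and I. B is listed earlier → B.
G now also ready, so the ready set is {E, G, I}; E is listed earlier → E.
Now D, G and I have their prerequisites met. D is listed earlier, so D next.
Ready: G and I. G is listed earlier → G.
Next only I has its prerequisites met → I.
C needed B, D, E and I, now all done → C.
Ready: F and H. F is listed earlier → F.
H is the only step now ready → H.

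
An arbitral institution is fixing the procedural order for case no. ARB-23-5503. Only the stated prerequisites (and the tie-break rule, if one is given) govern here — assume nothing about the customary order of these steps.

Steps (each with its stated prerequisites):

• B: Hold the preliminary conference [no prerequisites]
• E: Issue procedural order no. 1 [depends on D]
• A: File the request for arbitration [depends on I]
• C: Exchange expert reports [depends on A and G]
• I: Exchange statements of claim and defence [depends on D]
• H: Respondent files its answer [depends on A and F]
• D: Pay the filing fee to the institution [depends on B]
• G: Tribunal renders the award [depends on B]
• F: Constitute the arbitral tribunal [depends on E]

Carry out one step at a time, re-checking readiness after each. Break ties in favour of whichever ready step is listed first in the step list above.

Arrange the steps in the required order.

Only B has no prerequisites, so it is first.
D and G are both available; D is listed earlier → D.
Ready: E, I and G. E is listed earlier → E.
F now also ready, so the ready set is {I, G, F}; I is listed earlier → I.
Now A, G and F have their prerequisites met. A is listed earlier, so A next.
Now G and F have their prerequisites met. G is listed earlier, so G next.
C now also ready, so the ready set is {C, F}; C is listed earlier → C.
Next only F has its prerequisites met → F.
That leaves H as the only ready step → H.

B D E I A G C F H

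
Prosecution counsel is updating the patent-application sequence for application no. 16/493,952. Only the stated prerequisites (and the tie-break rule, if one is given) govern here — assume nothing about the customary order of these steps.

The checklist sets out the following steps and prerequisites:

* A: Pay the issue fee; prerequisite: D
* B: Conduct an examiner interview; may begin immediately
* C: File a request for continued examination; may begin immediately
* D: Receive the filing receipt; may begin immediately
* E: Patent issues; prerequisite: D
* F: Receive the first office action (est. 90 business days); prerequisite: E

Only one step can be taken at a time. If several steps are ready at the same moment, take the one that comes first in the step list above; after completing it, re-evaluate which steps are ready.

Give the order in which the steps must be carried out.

B → C → D → A → E → F

B, C and D have no prerequisites; B is listed earlier, so B is first.
C and D are both available; C is listed earlier → C.
D is the only step now ready → D.
Now A and E have their prerequisites met. A is listed earlier, so A next.
E is the only step now ready → E.
Next only F has its prerequisites met → F.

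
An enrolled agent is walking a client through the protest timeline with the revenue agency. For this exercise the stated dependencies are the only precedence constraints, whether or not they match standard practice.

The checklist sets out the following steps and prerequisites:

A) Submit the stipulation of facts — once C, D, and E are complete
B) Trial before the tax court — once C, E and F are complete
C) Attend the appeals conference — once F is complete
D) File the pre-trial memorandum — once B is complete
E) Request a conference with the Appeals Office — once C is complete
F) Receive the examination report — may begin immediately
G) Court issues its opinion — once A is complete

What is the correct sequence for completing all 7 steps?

F, C, E, B, D, A, G

F is the only step with nothing outstanding, so it goes first.
C is the only step now ready → C.
E needed C, now all done → E.
B is the only step now ready → B.
Next only D has its prerequisites met → D.
A is the only step now ready → A.
That leaves G as the only ready step → G.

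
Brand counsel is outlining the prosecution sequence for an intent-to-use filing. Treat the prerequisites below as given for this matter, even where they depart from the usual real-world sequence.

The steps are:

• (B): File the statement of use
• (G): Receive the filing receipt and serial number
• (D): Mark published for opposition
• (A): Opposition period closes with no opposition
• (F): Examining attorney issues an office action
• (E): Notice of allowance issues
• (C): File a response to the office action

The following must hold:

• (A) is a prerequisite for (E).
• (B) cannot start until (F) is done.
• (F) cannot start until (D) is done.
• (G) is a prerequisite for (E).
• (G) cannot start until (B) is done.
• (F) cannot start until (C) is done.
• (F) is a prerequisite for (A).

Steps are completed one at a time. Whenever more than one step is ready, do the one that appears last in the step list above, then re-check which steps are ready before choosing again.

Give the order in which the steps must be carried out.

(C) (D) (F) (A) (B) (G) (E)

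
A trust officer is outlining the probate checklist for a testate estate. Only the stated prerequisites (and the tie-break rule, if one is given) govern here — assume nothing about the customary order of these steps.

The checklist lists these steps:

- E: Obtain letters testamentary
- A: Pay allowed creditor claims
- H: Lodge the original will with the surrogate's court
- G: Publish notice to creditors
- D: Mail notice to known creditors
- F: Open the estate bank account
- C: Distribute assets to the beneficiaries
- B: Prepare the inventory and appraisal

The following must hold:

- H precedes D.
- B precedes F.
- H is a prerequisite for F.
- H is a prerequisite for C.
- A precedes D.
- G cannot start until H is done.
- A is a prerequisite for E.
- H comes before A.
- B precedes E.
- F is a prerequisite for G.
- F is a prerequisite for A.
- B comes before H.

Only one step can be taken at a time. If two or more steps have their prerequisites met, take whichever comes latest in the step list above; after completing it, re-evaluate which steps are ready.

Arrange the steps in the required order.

B has no prerequisites → B first.
That leaves H as the only ready step → H.
Now C and F have their prerequisites met. C is listed later, so C next.
Next only F has its prerequisites met → F.
Now G and A have their prerequisites met. G is listed later, so G next.
A needed F and H, now all done → A.
Ready: D and E. D is listed later → D.
E needed B and A, now all done → E.

B, H, C, F, G, A, D, E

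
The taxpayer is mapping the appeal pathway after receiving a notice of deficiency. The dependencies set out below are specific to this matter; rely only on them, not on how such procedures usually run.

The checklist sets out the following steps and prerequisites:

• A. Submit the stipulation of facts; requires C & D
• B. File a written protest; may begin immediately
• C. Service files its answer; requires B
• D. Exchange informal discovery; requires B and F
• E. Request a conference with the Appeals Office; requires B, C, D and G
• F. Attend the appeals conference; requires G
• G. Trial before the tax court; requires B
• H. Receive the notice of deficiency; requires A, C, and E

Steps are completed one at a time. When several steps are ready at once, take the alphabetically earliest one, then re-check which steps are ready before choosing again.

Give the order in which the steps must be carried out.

B C G F D A E H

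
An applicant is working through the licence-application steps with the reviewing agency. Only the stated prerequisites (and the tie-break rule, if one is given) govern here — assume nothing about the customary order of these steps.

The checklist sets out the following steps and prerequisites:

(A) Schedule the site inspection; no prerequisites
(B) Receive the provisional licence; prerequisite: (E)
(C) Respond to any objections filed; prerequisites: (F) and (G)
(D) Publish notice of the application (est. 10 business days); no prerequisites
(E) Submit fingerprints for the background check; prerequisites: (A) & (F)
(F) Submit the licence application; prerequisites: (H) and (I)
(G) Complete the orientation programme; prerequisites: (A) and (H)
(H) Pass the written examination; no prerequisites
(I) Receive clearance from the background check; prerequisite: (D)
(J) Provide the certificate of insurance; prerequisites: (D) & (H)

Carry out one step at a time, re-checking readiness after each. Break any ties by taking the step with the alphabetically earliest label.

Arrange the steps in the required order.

Nothing is required for (A), (D) and (H). (A) has the earlier label → (A) first.
(D) and (H) are both available; (D) has the earlier label → (D).
Now (H) and (I) have their prerequisites met. (H) has the earlier label, so (H) next.
(G) and (J) now also ready, so the ready set is {(G), (I), (J)}; (G) has the earlier label → (G).
Ready: (I) and (J). (I) has the earlier label → (I).
(F) now also ready, so the ready set is {(F), (J)}; (F) has the earlier label → (F).
Now (C), (E) and (J) have their prerequisites met. (C) has the earlier label, so (C) next.
(E) and (J) are both available; (E) has the earlier label → (E).
(B) now also ready, so the ready set is {(B), (J)}; (B) has the earlier label → (B).
(J) needed (D) and (H), now all done → (J).

(A), (D), (H), (G), (I), (F), (C), (E), (B), (J)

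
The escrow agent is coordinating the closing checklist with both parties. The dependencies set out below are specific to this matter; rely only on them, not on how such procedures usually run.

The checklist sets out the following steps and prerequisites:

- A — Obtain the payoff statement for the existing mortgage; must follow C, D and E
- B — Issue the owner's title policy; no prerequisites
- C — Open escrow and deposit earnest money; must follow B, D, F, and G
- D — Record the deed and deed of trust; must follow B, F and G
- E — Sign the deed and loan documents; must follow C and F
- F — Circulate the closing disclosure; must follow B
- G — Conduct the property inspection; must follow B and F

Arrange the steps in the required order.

B is the only step with nothing outstanding, so it goes first.
F needed B, now all done → F.
G needed B and F, now all done → G.
D needed B, F and G, now all done → D.
C is the only step now ready → C.
That leaves E as the only ready step → E.
That leaves A as the only ready step → A.

B, F, G, D, C, E, A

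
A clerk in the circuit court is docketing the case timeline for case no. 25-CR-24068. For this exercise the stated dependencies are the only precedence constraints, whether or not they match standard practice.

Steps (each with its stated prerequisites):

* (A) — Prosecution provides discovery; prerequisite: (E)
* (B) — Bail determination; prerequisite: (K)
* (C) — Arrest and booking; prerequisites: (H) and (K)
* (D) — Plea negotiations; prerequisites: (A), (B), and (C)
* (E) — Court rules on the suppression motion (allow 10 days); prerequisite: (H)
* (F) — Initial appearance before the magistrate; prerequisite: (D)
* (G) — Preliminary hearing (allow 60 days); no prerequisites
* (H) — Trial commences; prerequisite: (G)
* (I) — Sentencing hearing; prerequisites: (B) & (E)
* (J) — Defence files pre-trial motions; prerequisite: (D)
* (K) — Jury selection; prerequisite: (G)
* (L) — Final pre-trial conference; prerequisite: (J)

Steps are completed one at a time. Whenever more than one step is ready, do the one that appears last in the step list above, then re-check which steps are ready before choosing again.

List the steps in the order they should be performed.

(G), (K), (H), (E), (C), (B), (I), (A), (D), (J), (L), (F)

(G) is the only step with nothing outstanding, so it goes first.
(K) and (H) are both available; (K) is listed later → (K).
(B) now also ready, so the ready set is {(H), (B)}; (H) is listed later → (H).
Now (E), (C) and (B) have their prerequisites met. (E) is listed later, so (E) next.
Ready: (C), (B) and (A). (C) is listed later → (C).
Now (B) and (A) have their prerequisites met. (B) is listed later, so (B) next.
(I) and (A) are both available; (I) is listed later → (I).
(A) needed (E), now all done → (A).
(D) needed (C), (B) and (A), now all done → (D).
(J) and (F) are both available; (J) is listed later → (J).
(L) now also ready, so the ready set is {(L), (F)}; (L) is listed later → (L).
(F) needed (D), now all done → (F).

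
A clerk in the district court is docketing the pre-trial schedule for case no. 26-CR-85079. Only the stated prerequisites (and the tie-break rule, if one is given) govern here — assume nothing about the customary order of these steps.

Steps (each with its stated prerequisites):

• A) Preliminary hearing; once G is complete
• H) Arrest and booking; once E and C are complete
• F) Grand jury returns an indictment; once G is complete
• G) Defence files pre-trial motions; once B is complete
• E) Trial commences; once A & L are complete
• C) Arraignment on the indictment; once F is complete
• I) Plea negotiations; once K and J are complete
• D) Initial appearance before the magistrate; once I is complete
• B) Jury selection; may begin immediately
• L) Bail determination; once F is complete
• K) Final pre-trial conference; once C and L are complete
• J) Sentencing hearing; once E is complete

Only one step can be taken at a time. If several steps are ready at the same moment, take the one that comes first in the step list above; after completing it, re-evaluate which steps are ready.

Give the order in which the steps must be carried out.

B is the only step with nothing outstanding, so it goes first.
That leaves G as the only ready step → G.
A and F are both available; A is listed earlier → A.
That leaves F as the only ready step → F.
Ready: C and L. C is listed earlier → C.
L is the only step now ready → L.
Ready: E and K. E is listed earlier → E.
H, K and J are all available; H is listed earlier → H.
K and J are both available; K is listed earlier → K.
J is the only step now ready → J.
Next only I has its prerequisites met → I.
D needed I, now all done → D.

B, G, A, F, C, L, E, H, K, J, I, D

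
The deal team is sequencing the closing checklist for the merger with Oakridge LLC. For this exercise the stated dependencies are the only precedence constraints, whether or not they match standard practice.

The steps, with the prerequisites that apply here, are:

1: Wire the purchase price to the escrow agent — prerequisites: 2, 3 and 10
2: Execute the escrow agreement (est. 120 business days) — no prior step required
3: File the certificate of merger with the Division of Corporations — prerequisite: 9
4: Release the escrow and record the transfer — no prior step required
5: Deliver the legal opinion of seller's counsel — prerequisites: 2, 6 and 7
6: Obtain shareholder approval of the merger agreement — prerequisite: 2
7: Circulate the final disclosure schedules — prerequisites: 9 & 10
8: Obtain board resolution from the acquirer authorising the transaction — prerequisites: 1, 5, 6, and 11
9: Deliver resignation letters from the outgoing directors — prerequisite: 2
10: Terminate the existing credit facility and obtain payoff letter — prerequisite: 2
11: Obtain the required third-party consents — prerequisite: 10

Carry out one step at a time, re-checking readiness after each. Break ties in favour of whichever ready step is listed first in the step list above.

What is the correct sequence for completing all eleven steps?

2 and 4 have no prerequisites; 2 is listed earlier, so 2 is first.
6, 9 and 10 now also ready, so the ready set is {4, 6, 9, 10}; 4 is listed earlier → 4.
Now 6, 9 and 10 have their prerequisites met. 6 is listed earlier, so 6 next.
9 and 10 are both available; 9 is listed earlier → 9.
Ready: 3 and 10. 3 is listed earlier → 3.
That leaves 10 as the only ready step → 10.
Ready: 1, 7 and 11. 1 is listed earlier → 1.
7 and 11 are both available; 7 is listed earlier → 7.
5 now also ready, so the ready set is {5, 11}; 5 is listed earlier → 5.
11 is the only step now ready → 11.
That leaves 8 as the only ready step → 8.

2 4 6 9 3 10 1 7 5 11 8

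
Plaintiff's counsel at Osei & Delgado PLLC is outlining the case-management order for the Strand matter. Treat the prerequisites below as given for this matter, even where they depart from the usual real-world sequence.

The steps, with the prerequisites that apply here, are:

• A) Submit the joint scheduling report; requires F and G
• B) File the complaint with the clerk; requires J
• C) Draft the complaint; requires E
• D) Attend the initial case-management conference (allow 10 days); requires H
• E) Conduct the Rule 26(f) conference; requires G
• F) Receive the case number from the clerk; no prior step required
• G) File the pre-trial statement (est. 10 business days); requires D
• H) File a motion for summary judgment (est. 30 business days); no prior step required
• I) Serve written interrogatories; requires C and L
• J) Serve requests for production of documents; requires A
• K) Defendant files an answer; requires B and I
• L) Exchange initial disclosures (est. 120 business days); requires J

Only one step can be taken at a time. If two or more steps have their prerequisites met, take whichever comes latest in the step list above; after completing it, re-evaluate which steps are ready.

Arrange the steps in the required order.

H and F have no prerequisites; H is listed later, so H is first.
F and D are both available; F is listed later → F.
Next only D has its prerequisites met → D.
Next only G has its prerequisites met → G.
Now E and A have their prerequisites met. E is listed later, so E next.
C now also ready, so the ready set is {C, A}; C is listed later → C.
A needed G and F, now all done → A.
That leaves J as the only ready step → J.
L and B are both available; L is listed later → L.
Now I and B have their prerequisites met. I is listed later, so I next.
B is the only step now ready → B.
Next only K has its prerequisites met → K.

H → F → D → G → E → C → A → J → L → I → B → K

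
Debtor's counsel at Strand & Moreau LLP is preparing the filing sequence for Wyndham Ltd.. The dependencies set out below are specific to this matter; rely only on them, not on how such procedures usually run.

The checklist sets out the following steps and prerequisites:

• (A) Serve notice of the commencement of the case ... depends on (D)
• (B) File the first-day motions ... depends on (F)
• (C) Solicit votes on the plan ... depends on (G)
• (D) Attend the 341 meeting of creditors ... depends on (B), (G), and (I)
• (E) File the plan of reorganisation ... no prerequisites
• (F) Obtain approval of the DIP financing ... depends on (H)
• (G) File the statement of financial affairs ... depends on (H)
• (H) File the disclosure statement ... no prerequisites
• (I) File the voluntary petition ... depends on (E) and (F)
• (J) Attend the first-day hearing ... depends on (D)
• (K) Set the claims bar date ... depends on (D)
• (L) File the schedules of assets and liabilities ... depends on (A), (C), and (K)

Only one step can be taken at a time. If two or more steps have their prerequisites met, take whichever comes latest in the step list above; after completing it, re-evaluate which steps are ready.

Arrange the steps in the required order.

Nothing is required for (H) and (E). (H) is listed later → (H) first.
Now (G), (F) and (E) have their prerequisites met. (G) is listed later, so (G) next.
Ready: (F), (E) and (C). (F) is listed later → (F).
Now (E), (C) and (B) have their prerequisites met. (E) is listed later, so (E) next.
Ready: (I), (C) and (B). (I) is listed later → (I).
Now (C) and (B) have their prerequisites met. (C) is listed later, so (C) next.
Next only (B) has its prerequisites met → (B).
That leaves (D) as the only ready step → (D).
Ready: (K), (J) and (A). (K) is listed later → (K).
Now (J) and (A) have their prerequisites met. (J) is listed later, so (J) next.
(A) needed (D), now all done → (A).
That leaves (L) as the only ready step → (L).

(H) (G) (F) (E) (I) (C) (B) (D) (K) (J) (A) (L)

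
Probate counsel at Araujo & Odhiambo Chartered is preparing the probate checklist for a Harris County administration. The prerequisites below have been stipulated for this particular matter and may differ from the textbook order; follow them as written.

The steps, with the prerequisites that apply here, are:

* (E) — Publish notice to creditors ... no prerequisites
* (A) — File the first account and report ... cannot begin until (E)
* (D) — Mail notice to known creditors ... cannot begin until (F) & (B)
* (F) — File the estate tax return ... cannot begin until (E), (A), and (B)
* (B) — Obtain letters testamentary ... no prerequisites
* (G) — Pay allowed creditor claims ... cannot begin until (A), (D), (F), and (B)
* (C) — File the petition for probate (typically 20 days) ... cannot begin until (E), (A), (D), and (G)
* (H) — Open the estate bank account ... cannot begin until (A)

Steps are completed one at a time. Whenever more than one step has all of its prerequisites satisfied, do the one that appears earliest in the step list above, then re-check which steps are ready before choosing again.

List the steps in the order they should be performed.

(E) → (A) → (B) → (F) → (D) → (G) → (C) → (H)

Nothing is required for (E) and (B). (E) is listed earlier → (E) first.
Now (A) and (B) have their prerequisites met. (A) is listed earlier, so (A) next.
Now (B) and (H) have their prerequisites met. (B) is listed earlier, so (B) next.
Ready: (F) and (H). (F) is listed earlier → (F).
(D) now also ready, so the ready set is {(D), (H)}; (D) is listed earlier → (D).
Now (G) and (H) have their prerequisites met. (G) is listed earlier, so (G) next.
Now (C) and (H) have their prerequisites met. (C) is listed earlier, so (C) next.
(H) needed (A), now all done → (H).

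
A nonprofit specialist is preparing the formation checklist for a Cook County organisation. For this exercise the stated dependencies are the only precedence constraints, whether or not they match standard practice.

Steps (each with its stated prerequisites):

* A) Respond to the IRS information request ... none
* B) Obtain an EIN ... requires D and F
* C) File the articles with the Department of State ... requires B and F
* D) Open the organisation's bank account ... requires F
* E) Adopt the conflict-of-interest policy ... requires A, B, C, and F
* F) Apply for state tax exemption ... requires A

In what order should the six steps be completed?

A, F, D, B, C, E

A has no prerequisites → A first.
That leaves F as the only ready step → F.
D is the only step now ready → D.
Next only B has its prerequisites met → B.
C needed B and F, now all done → C.
E needed A, B, C and F, now all done → E.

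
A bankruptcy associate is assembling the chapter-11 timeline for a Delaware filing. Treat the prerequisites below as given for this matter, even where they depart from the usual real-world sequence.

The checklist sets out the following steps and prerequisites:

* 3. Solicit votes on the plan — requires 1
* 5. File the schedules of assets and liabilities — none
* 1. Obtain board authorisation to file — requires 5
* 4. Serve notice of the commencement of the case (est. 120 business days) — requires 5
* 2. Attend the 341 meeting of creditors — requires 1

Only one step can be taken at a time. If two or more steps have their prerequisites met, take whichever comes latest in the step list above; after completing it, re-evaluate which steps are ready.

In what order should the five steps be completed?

5, 4, 1, 2, 3

5 has no prerequisites → 5 first.
Now 4 and 1 have their prerequisites met. 4 is listed later, so 4 next.
1 needed 5, now all done → 1.
Now 2 and 3 have their prerequisites met. 2 is listed later, so 2 next.
Next only 3 has its prerequisites met → 3.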